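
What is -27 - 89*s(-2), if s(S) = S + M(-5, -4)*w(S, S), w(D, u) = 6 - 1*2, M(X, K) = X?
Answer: 1931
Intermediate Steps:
w(D, u) = 4 (w(D, u) = 6 - 2 = 4)
s(S) = -20 + S (s(S) = S - 5*4 = S - 20 = -20 + S)
-27 - 89*s(-2) = -27 - 89*(-20 - 2) = -27 - 89*(-22) = -27 + 1958 = 1931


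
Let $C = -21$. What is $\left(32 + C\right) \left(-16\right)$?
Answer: $-176$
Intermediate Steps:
$\left(32 + C\right) \left(-16\right) = \left(32 - 21\right) \left(-16\right) = 11 \left(-16\right) = -176$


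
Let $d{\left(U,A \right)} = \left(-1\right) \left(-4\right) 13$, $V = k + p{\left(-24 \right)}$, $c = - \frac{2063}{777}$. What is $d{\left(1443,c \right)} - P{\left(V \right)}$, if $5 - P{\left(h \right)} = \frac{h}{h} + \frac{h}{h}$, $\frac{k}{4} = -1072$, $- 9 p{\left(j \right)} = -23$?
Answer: $49$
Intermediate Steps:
$p{\left(j \right)} = \frac{23}{9}$ ($p{\left(j \right)} = \left(- \frac{1}{9}\right) \left(-23\right) = \frac{23}{9}$)
$c = - \frac{2063}{777}$ ($c = \left(-2063\right) \frac{1}{777} = - \frac{2063}{777} \approx -2.6551$)
$k = -4288$ ($k = 4 \left(-1072\right) = -4288$)
$V = - \frac{38569}{9}$ ($V = -4288 + \frac{23}{9} = - \frac{38569}{9} \approx -4285.4$)
$d{\left(U,A \right)} = 52$ ($d{\left(U,A \right)} = 4 \cdot 13 = 52$)
$P{\left(h \right)} = 3$ ($P{\left(h \right)} = 5 - \left(\frac{h}{h} + \frac{h}{h}\right) = 5 - \left(1 + 1\right) = 5 - 2 = 3$)
$d{\left(1443,c \right)} - P{\left(V \right)} = 52 - 3 = 49$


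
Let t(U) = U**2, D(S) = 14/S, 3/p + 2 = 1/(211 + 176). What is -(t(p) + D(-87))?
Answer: -108903721/51985023 ≈ -2.0949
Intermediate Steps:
p = -1161/773 (p = 3/(-2 + 1/(211 + 176)) = 3/(-2 + 1/387) = 3/(-773/387) = 3*(-387/773) = -1161/773 ≈ -1.5019)
-(t(p) + D(-87)) = -((-1161/773)**2 + 14/(-87)) = -(1347921/597529 + 14*(-1/87)) = -(1347921/597529 - 14/87) = -1*108903721/51985023 = -108903721/51985023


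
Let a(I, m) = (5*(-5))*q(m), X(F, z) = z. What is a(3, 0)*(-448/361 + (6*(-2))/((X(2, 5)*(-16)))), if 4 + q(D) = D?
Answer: -39385/361 ≈ -109.10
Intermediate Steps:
q(D) = -4 + D
a(I, m) = 100 - 25*m (a(I, m) = (5*(-5))*(-4 + m) = -25*(-4 + m) = 100 - 25*m)
a(3, 0)*(-448/361 + (6*(-2))/((X(2, 5)*(-16)))) = (100 - 25*0)*(-448/361 + (6*(-2))/((5*(-16)))) = (100 + 0)*(-448*1/361 - 12/(-80)) = 100*(-448/361 - 12*(-1/80)) = 100*(-448/361 + 3/20) = 100*(-7877/7220) = -39385/361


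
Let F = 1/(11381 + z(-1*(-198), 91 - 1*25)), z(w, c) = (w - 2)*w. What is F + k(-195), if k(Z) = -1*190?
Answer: -9535909/50189 ≈ -190.00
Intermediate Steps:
z(w, c) = w*(-2 + w) (z(w, c) = (-2 + w)*w = w*(-2 + w))
k(Z) = -190
F = 1/50189 (F = 1/(11381 + (-1*(-198))*(-2 - 1*(-198))) = 1/(11381 + 198*(-2 + 198)) = 1/(11381 + 198*196) = 1/(11381 + 38808) = 1/50189 ≈ 1.9925e-5)
F + k(-195) = 1/50189 - 190 = -9535909/50189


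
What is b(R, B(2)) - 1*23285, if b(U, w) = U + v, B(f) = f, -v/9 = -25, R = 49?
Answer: -23011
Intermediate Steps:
v = 225 (v = -9*(-25) = 225)
b(U, w) = 225 + U (b(U, w) = U + 225 = 225 + U)
b(R, B(2)) - 1*23285 = (225 + 49) - 1*23285 = 274 - 23285 = -23011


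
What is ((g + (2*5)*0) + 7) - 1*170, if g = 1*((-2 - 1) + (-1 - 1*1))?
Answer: -168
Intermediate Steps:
g = -5 (g = 1*(-3 + (-1 - 1)) = 1*(-3 - 2) = 1*(-5) = -5)
((g + (2*5)*0) + 7) - 1*170 = ((-5 + (2*5)*0) + 7) - 1*170 = ((-5 + 10*0) + 7) - 170 = ((-5 + 0) + 7) - 170 = (-5 + 7) - 170 = 2 - 170 = -168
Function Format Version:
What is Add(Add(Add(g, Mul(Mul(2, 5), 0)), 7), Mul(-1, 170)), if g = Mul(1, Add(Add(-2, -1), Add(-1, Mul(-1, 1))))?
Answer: -168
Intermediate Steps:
g = -5 (g = Mul(1, Add(-3, Add(-1, -1))) = Mul(1, Add(-3, -2)) = Mul(1, -5) = -5)
Add(Add(Add(g, Mul(Mul(2, 5), 0)), 7), Mul(-1, 170)) = Add(Add(Add(-5, Mul(Mul(2, 5), 0)), 7), Mul(-1, 170)) = Add(Add(Add(-5, Mul(10, 0)), 7), -170) = Add(Add(Add(-5, 0), 7), -170) = Add(Add(-5, 7), -170) = Add(2, -170) = -168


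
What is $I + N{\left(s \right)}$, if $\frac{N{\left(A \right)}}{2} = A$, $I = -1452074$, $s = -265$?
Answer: $-1452604$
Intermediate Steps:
$N{\left(A \right)} = 2 A$
$I + N{\left(s \right)} = -1452074 + 2 \left(-265\right) = -1452074 - 530 = -1452604$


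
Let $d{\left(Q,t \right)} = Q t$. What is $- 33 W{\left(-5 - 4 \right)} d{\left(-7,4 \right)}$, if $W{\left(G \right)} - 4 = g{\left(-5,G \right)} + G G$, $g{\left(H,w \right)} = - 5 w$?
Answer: $120120$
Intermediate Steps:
$W{\left(G \right)} = 4 + G^{2} - 5 G$ ($W{\left(G \right)} = 4 - \left(5 G - G G\right) = 4 + \left(- 5 G + G^{2}\right) = 4 + \left(G^{2} - 5 G\right) = 4 + G^{2} - 5 G$)
$- 33 W{\left(-5 - 4 \right)} d{\left(-7,4 \right)} = - 33 \left(4 + \left(-5 - 4\right)^{2} - 5 \left(-5 - 4\right)\right) \left(\left(-7\right) 4\right) = - 33 \left(4 + \left(-5 - 4\right)^{2} - 5 \left(-5 - 4\right)\right) \left(-28\right) = - 33 \left(4 + \left(-9\right)^{2} - -45\right) \left(-28\right) = - 33 \left(4 + 81 + 45\right) \left(-28\right) = \left(-33\right) 130 \left(-28\right) = \left(-4290\right) \left(-28\right) = 120120$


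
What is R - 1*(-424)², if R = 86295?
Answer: -93481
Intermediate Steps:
R - 1*(-424)² = 86295 - 1*(-424)² = 86295 - 1*179776 = 86295 - 179776 = -93481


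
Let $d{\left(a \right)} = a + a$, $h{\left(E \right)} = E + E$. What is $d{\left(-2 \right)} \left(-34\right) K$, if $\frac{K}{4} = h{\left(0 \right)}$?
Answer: $0$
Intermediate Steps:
$h{\left(E \right)} = 2 E$
$K = 0$ ($K = 4 \cdot 2 \cdot 0 = 4 \cdot 0 = 0$)
$d{\left(a \right)} = 2 a$
$d{\left(-2 \right)} \left(-34\right) K = 2 \left(-2\right) \left(-34\right) 0 = \left(-4\right) \left(-34\right) 0 = 136 \cdot 0 = 0$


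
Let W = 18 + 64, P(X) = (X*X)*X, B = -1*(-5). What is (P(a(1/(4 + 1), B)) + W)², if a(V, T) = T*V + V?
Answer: 109537156/15625 ≈ 7010.4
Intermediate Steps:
B = 5
a(V, T) = V + T*V
P(X) = X³ (P(X) = X²*X = X³)
W = 82
(P(a(1/(4 + 1), B)) + W)² = (((1 + 5)/(4 + 1))³ + 82)² = ((6/5)³ + 82)² = (216/125 + 82)² = (10466/125)² = 109537156/15625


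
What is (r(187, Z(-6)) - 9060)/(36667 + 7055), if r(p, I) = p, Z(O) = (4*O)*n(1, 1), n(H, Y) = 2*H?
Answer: -8873/43722 ≈ -0.20294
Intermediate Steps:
Z(O) = 8*O (Z(O) = (4*O)*(2*1) = (4*O)*2 = 8*O)
(r(187, Z(-6)) - 9060)/(36667 + 7055) = (187 - 9060)/(36667 + 7055) = -8873/43722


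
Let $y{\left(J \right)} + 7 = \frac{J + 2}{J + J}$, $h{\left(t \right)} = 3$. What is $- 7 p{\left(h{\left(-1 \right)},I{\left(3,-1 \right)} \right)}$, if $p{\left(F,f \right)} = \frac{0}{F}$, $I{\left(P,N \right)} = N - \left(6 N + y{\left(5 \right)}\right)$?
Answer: $0$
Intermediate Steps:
$y{\left(J \right)} = -7 + \frac{2 + J}{2 J}$ ($y{\left(J \right)} = -7 + \frac{J + 2}{J + J} = -7 + \frac{2 + J}{2 J}$)
$I{\left(P,N \right)} = \frac{63}{10} - 5 N$ ($I{\left(P,N \right)} = N - \left(6 N - \left(\frac{13}{2} - \frac{1}{5}\right)\right) = N - \left(6 N + \left(- \frac{13}{2} + \frac{1}{5}\right)\right) = N - \left(6 N - \frac{63}{10}\right) = N - \left(- \frac{63}{10} + 6 N\right) = \frac{63}{10} - 5 N$)
$p{\left(F,f \right)} = 0$
$- 7 p{\left(h{\left(-1 \right)},I{\left(3,-1 \right)} \right)} = \left(-7\right) 0 = 0$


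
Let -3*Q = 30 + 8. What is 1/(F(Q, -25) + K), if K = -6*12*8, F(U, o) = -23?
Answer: -1/599 ≈ -0.0016694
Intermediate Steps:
Q = -38/3 (Q = -(30 + 8)/3 = -⅓*38 = -38/3 ≈ -12.667)
K = -576 (K = -72*8 = -576)
1/(F(Q, -25) + K) = 1/(-23 - 576) = 1/(-599) = -1/599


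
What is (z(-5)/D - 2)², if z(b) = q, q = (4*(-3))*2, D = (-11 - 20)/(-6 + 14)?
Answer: 16900/961 ≈ 17.586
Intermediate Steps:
D = -31/8 ≈ -3.8750
q = -24 (q = -12*2 = -24)
z(b) = -24
(z(-5)/D - 2)² = (-24/(-31/8) - 2)² = (-24*(-8/31) - 2)² = (192/31 - 2)² = (130/31)² = 16900/961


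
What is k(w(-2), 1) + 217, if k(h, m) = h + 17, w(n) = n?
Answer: 232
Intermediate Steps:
k(h, m) = 17 + h
k(w(-2), 1) + 217 = (17 - 2) + 217 = 15 + 217 = 232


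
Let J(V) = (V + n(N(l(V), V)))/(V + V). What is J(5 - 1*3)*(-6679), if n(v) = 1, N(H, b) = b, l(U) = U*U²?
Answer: -20037/4 ≈ -5009.3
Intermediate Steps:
l(U) = U³
J(V) = (1 + V)/(2*V) (J(V) = (V + 1)/(V + V) = (1 + V)/((2*V)) = (1 + V)*(1/(2*V)) = (1 + V)/(2*V))
J(5 - 1*3)*(-6679) = ((1 + (5 - 1*3))/(2*(5 - 1*3)))*(-6679) = ((1 + (5 - 3))/(2*(5 - 3)))*(-6679) = ((½)*(1 + 2)/2)*(-6679) = ((½)*(½)*3)*(-6679) = (¾)*(-6679) = -20037/4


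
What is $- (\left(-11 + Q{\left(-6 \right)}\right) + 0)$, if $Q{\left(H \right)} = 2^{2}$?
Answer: $7$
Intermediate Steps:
$Q{\left(H \right)} = 4$
$- (\left(-11 + Q{\left(-6 \right)}\right) + 0) = - (\left(-11 + 4\right) + 0) = - (-7 + 0) = \left(-1\right) \left(-7\right) = 7$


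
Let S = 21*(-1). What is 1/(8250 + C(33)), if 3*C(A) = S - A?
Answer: 1/8232 ≈ 0.00012148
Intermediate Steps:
S = -21
C(A) = -7 - A/3 (C(A) = (-21 - A)/3 = -7 - A/3)
1/(8250 + C(33)) = 1/(8250 + (-7 - ⅓*33)) = 1/(8250 + (-7 - 11)) = 1/(8250 - 18) = 1/8232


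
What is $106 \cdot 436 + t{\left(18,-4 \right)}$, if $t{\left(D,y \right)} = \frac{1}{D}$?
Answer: $\frac{831889}{18} \approx 46216.0$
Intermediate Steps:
$106 \cdot 436 + t{\left(18,-4 \right)} = 106 \cdot 436 + \frac{1}{18} = 46216 + \frac{1}{18} = \frac{831889}{18}$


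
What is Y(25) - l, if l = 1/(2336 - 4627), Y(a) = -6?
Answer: -13745/2291 ≈ -5.9996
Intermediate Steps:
l = -1/2291 (l = 1/(-2291) = -1/2291 ≈ -0.00043649)
Y(25) - l = -6 - 1*(-1/2291) = -6 + 1/2291 = -13745/2291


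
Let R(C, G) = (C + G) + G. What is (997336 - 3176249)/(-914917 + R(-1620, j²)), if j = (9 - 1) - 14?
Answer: 198083/83315 ≈ 2.3775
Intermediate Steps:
j = -6 (j = 8 - 14 = -6)
R(C, G) = C + 2*G
(997336 - 3176249)/(-914917 + R(-1620, j²)) = (997336 - 3176249)/(-914917 + (-1620 + 2*(-6)²)) = -2178913/(-914917 + (-1620 + 2*36)) = -2178913/(-914917 + (-1620 + 72)) = -2178913/(-914917 - 1548) = -2178913/(-916465) = -2178913*(-1/916465) = 198083/83315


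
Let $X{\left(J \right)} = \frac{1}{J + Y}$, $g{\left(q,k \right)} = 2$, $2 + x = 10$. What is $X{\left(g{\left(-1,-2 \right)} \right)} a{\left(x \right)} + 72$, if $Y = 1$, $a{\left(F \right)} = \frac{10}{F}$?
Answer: $\frac{869}{12} \approx 72.417$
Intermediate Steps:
$x = 8$ ($x = -2 + 10 = 8$)
$X{\left(J \right)} = \frac{1}{1 + J}$ ($X{\left(J \right)} = \frac{1}{J + 1} = \frac{1}{1 + J}$)
$X{\left(g{\left(-1,-2 \right)} \right)} a{\left(x \right)} + 72 = \frac{10 \cdot \frac{1}{8}}{1 + 2} + 72 = \frac{10 \cdot \frac{1}{8}}{3} + 72 = \frac{1}{3} \cdot \frac{5}{4} + 72 = \frac{5}{12} + 72 = \frac{869}{12}$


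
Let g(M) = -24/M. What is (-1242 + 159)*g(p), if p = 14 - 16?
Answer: -12996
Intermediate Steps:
p = -2
(-1242 + 159)*g(p) = (-1242 + 159)*(-24/(-2)) = -(-25992)*(-1)/2 = -1083*12 = -12996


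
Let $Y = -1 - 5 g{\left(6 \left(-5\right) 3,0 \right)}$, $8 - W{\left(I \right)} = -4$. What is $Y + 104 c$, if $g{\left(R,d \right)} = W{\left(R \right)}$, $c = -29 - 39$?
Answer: $-7133$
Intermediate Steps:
$W{\left(I \right)} = 12$ ($W{\left(I \right)} = 8 - -4 = 8 + 4 = 12$)
$c = -68$ ($c = -29 - 39 = -68$)
$g{\left(R,d \right)} = 12$
$Y = -61$ ($Y = -1 - 60 = -61$)
$Y + 104 c = -61 + 104 \left(-68\right) = -61 - 7072 = -7133$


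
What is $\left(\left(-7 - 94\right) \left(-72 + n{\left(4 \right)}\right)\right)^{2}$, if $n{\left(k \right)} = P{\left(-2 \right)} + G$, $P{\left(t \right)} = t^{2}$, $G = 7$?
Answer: $37957921$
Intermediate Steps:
$n{\left(k \right)} = 11$ ($n{\left(k \right)} = \left(-2\right)^{2} + 7 = 4 + 7 = 11$)
$\left(\left(-7 - 94\right) \left(-72 + n{\left(4 \right)}\right)\right)^{2} = \left(\left(-7 - 94\right) \left(-72 + 11\right)\right)^{2} = \left(\left(-101\right) \left(-61\right)\right)^{2} = 6161^{2} = 37957921$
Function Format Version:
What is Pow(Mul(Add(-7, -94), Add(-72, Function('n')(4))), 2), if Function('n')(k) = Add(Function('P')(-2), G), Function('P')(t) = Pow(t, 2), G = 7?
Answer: 37957921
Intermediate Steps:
Function('n')(k) = 11 (Function('n')(k) = Add(Pow(-2, 2), 7) = Add(4, 7) = 11)
Pow(Mul(Add(-7, -94), Add(-72, Function('n')(4))), 2) = Pow(Mul(Add(-7, -94), Add(-72, 11)), 2) = Pow(Mul(-101, -61), 2) = Pow(6161, 2) = 37957921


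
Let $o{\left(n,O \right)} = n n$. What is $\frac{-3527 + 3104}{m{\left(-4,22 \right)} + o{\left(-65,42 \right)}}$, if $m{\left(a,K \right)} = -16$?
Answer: $- \frac{141}{1403} \approx -0.1005$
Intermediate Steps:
$o{\left(n,O \right)} = n^{2}$
$\frac{-3527 + 3104}{m{\left(-4,22 \right)} + o{\left(-65,42 \right)}} = \frac{-3527 + 3104}{-16 + \left(-65\right)^{2}} = - \frac{423}{-16 + 4225} = - \frac{423}{4209} = \left(-423\right) \frac{1}{4209} = - \frac{141}{1403}$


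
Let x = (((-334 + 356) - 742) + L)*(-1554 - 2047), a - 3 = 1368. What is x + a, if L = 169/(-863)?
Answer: 2239309102/863 ≈ 2.5948e+6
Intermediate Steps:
L = -169/863 (L = 169*(-1/863) = -169/863 ≈ -0.19583)
a = 1371 (a = 3 + 1368 = 1371)
x = 2238125929/863 (x = (((-334 + 356) - 742) - 169/863)*(-1554 - 2047) = ((22 - 742) - 169/863)*(-3601) = (-720 - 169/863)*(-3601) = -621529/863*(-3601) = 2238125929/863 ≈ 2.5934e+6)
x + a = 2238125929/863 + 1371 = 2239309102/863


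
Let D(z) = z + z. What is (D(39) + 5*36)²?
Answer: 66564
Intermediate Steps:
D(z) = 2*z
(D(39) + 5*36)² = (2*39 + 5*36)² = (78 + 180)² = 258² = 66564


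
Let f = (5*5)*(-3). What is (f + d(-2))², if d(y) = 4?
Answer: 5041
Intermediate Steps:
f = -75 (f = 25*(-3) = -75)
(f + d(-2))² = (-75 + 4)² = (-71)² = 5041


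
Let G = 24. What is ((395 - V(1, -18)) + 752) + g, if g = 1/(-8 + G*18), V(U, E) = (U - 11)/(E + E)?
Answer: 4375901/3816 ≈ 1146.7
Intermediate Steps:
V(U, E) = (-11 + U)/(2*E) (V(U, E) = (-11 + U)/((2*E)) = (-11 + U)*(1/(2*E)) = (-11 + U)/(2*E))
g = 1/424 (g = 1/(-8 + 24*18) = 1/(-8 + 432) = 1/424 ≈ 0.0023585)
((395 - V(1, -18)) + 752) + g = ((395 - (-11 + 1)/(2*(-18))) + 752) + 1/424 = ((395 - (-1)*(-10)/(2*18)) + 752) + 1/424 = ((395 - 1*5/18) + 752) + 1/424 = ((395 - 5/18) + 752) + 1/424 = (7105/18 + 752) + 1/424 = 20641/18 + 1/424 = 4375901/3816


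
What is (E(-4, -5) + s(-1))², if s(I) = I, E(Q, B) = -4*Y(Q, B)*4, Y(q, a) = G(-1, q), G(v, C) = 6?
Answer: 9409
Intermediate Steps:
Y(q, a) = 6
E(Q, B) = -96 (E(Q, B) = -4*6*4 = -24*4 = -96)
(E(-4, -5) + s(-1))² = (-96 - 1)² = (-97)² = 9409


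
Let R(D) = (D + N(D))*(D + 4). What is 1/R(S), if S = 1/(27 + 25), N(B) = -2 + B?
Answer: -1352/10659 ≈ -0.12684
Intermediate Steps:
S = 1/52 ≈ 0.019231
R(D) = (-2 + 2*D)*(4 + D) (R(D) = (D + (-2 + D))*(D + 4) = (-2 + 2*D)*(4 + D))
1/R(S) = 1/(-8 + 2*(1/52)² + 6*(1/52)) = 1/(-8 + 2*(1/2704) + 3/26) = 1/(-8 + 1/1352 + 3/26) = 1/(-10659/1352) = -1352/10659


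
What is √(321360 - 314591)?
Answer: √6769 ≈ 82.274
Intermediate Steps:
√(321360 - 314591) = √6769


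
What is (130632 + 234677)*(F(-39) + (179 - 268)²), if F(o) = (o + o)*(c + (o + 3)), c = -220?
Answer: 10188102701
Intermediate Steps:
F(o) = 2*o*(-217 + o) (F(o) = (o + o)*(-220 + (o + 3)) = (2*o)*(-220 + (3 + o)) = (2*o)*(-217 + o) = 2*o*(-217 + o))
(130632 + 234677)*(F(-39) + (179 - 268)²) = (130632 + 234677)*(2*(-39)*(-217 - 39) + (179 - 268)²) = 365309*(2*(-39)*(-256) + (-89)²) = 365309*(19968 + 7921) = 365309*27889 = 10188102701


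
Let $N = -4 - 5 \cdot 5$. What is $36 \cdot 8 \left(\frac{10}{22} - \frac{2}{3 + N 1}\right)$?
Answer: $\frac{21888}{143} \approx 153.06$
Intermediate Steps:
$N = -29$ ($N = -4 - 25 = -29$)
$36 \cdot 8 \left(\frac{10}{22} - \frac{2}{3 + N 1}\right) = 36 \cdot 8 \left(\frac{10}{22} - \frac{2}{3 - 29}\right) = 288 \left(10 \cdot \frac{1}{22} - \frac{2}{3 - 29}\right) = 288 \left(\frac{5}{11} - \frac{2}{-26}\right) = 288 \left(\frac{5}{11} - - \frac{1}{13}\right) = 288 \left(\frac{5}{11} + \frac{1}{13}\right) = 288 \cdot \frac{76}{143} = \frac{21888}{143}$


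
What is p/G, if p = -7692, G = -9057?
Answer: 2564/3019 ≈ 0.84929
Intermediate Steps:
p/G = -7692/(-9057) = -7692*(-1/9057) = 2564/3019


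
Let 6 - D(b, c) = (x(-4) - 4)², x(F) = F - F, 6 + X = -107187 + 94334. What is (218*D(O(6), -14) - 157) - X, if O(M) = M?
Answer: 10522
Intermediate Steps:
X = -12859 (X = -6 + (-107187 + 94334) = -6 - 12853 = -12859)
x(F) = 0
D(b, c) = -10 (D(b, c) = 6 - (0 - 4)² = 6 - 1*(-4)² = 6 - 1*16 = 6 - 16 = -10)
(218*D(O(6), -14) - 157) - X = (218*(-10) - 157) - 1*(-12859) = (-2180 - 157) + 12859 = -2337 + 12859 = 10522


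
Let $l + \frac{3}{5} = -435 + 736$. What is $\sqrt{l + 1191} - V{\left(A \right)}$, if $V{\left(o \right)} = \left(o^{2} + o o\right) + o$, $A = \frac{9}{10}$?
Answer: $- \frac{63}{25} + \frac{\sqrt{37285}}{5} \approx 36.099$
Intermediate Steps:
$l = \frac{1502}{5}$ ($l = - \frac{3}{5} + \left(-435 + 736\right) = - \frac{3}{5} + 301 = \frac{1502}{5} \approx 300.4$)
$A = \frac{9}{10}$ ($A = 9 \cdot \frac{1}{10} = \frac{9}{10} \approx 0.9$)
$V{\left(o \right)} = o + 2 o^{2}$ ($V{\left(o \right)} = \left(o^{2} + o^{2}\right) + o = 2 o^{2} + o = o + 2 o^{2}$)
$\sqrt{l + 1191} - V{\left(A \right)} = \sqrt{\frac{1502}{5} + 1191} - \frac{9 \left(1 + 2 \cdot \frac{9}{10}\right)}{10} = \sqrt{\frac{7457}{5}} - \frac{9 \left(1 + \frac{9}{5}\right)}{10} = \frac{\sqrt{37285}}{5} - \frac{9}{10} \cdot \frac{14}{5} = \frac{\sqrt{37285}}{5} - \frac{63}{25} = - \frac{63}{25} + \frac{\sqrt{37285}}{5}$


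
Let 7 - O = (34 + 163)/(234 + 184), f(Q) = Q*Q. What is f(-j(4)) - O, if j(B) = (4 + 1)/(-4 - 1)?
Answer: -2311/418 ≈ -5.5287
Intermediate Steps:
j(B) = -1 (j(B) = 5/(-5) = 5*(-⅕) = -1)
f(Q) = Q²
O = 2729/418 (O = 7 - (34 + 163)/(234 + 184) = 7 - 197/418 = 2729/418 ≈ 6.5287)
f(-j(4)) - O = (-1*(-1))² - 1*2729/418 = 1² - 2729/418 = 1 - 2729/418 = -2311/418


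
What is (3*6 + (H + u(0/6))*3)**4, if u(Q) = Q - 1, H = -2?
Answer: 6561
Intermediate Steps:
u(Q) = -1 + Q
(3*6 + (H + u(0/6))*3)**4 = (3*6 + (-2 + (-1 + 0/6))*3)**4 = (18 + (-2 + (-1 + 0*(1/6)))*3)**4 = (18 + (-2 + (-1 + 0))*3)**4 = (18 + (-2 - 1)*3)**4 = (18 - 3*3)**4 = (18 - 9)**4 = 9**4 = 6561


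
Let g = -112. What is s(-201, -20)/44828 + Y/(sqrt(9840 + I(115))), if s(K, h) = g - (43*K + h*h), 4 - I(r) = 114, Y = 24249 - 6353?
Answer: 8131/44828 + 8948*sqrt(9730)/4865 ≈ 181.61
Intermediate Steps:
Y = 17896
I(r) = -110 (I(r) = 4 - 1*114 = 4 - 114 = -110)
s(K, h) = -112 - h**2 - 43*K (s(K, h) = -112 - (43*K + h*h) = -112 - (43*K + h**2) = -112 - (h**2 + 43*K) = -112 + (-h**2 - 43*K) = -112 - h**2 - 43*K)
s(-201, -20)/44828 + Y/(sqrt(9840 + I(115))) = (-112 - 1*(-20)**2 - 43*(-201))/44828 + 17896/(sqrt(9840 - 110)) = (-112 - 1*400 + 8643)*(1/44828) + 17896/(sqrt(9730)) = (-112 - 400 + 8643)*(1/44828) + 17896*(sqrt(9730)/9730) = 8131*(1/44828) + 8948*sqrt(9730)/4865 = 8131/44828 + 8948*sqrt(9730)/4865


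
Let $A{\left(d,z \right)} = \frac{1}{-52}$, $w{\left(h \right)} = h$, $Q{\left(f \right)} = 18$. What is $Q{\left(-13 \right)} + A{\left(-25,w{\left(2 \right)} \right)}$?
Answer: $\frac{935}{52} \approx 17.981$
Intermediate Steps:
$A{\left(d,z \right)} = - \frac{1}{52}$
$Q{\left(-13 \right)} + A{\left(-25,w{\left(2 \right)} \right)} = 18 - \frac{1}{52} = \frac{935}{52}$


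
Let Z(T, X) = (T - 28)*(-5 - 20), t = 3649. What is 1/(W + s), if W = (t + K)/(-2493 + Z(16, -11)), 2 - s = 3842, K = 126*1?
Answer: -2193/8424895 ≈ -0.00026030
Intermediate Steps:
Z(T, X) = 700 - 25*T (Z(T, X) = (-28 + T)*(-25) = 700 - 25*T)
K = 126
s = -3840 (s = 2 - 1*3842 = 2 - 3842 = -3840)
W = -3775/2193 (W = (3649 + 126)/(-2493 + (700 - 25*16)) = 3775/(-2493 + (700 - 400)) = 3775/(-2493 + 300) = 3775/(-2193) = 3775*(-1/2193) = -3775/2193 ≈ -1.7214)
1/(W + s) = 1/(-3775/2193 - 3840) = 1/(-8424895/2193) = -2193/8424895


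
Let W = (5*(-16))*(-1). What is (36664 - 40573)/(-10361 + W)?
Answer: 1303/3427 ≈ 0.38022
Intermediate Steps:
W = 80 (W = -80*(-1) = 80)
(36664 - 40573)/(-10361 + W) = (36664 - 40573)/(-10361 + 80) = -3909/(-10281) = -3909*(-1/10281) = 1303/3427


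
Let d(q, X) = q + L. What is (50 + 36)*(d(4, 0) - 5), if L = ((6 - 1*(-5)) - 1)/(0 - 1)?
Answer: -946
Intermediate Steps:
L = -10 (L = ((6 + 5) - 1)/(-1) = (11 - 1)*(-1) = 10*(-1) = -10)
d(q, X) = -10 + q (d(q, X) = q - 10 = -10 + q)
(50 + 36)*(d(4, 0) - 5) = (50 + 36)*((-10 + 4) - 5) = 86*(-6 - 5) = 86*(-11) = -946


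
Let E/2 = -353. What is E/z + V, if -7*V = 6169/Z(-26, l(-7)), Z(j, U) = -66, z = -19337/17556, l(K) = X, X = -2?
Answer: 5845565585/8933694 ≈ 654.33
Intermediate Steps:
l(K) = -2
z = -19337/17556 (z = -19337*1/17556 = -19337/17556 ≈ -1.1014)
E = -706 (E = 2*(-353) = -706)
V = 6169/462 (V = -6169/(7*(-66)) = -6169*(-1)/(7*66) = -1/7*(-6169/66) = 6169/462 ≈ 13.353)
E/z + V = -706/(-19337/17556) + 6169/462 = -706*(-17556/19337) + 6169/462 = 12394536/19337 + 6169/462 = 5845565585/8933694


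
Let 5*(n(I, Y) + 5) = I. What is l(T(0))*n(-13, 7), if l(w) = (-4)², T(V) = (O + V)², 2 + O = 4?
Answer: -608/5 ≈ -121.60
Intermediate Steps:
O = 2 (O = -2 + 4 = 2)
n(I, Y) = -5 + I/5
T(V) = (2 + V)²
l(w) = 16
l(T(0))*n(-13, 7) = 16*(-5 + (⅕)*(-13)) = 16*(-5 - 13/5) = 16*(-38/5) = -608/5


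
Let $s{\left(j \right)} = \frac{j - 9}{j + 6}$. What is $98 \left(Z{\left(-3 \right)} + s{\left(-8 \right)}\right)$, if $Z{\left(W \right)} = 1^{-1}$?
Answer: $931$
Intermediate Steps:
$Z{\left(W \right)} = 1$
$s{\left(j \right)} = \frac{-9 + j}{6 + j}$
$98 \left(Z{\left(-3 \right)} + s{\left(-8 \right)}\right) = 98 \left(1 + \frac{-9 - 8}{6 - 8}\right) = 98 \left(1 + \frac{1}{-2} \left(-17\right)\right) = 98 \left(1 - - \frac{17}{2}\right) = 98 \left(1 + \frac{17}{2}\right) = 98 \cdot \frac{19}{2} = 931$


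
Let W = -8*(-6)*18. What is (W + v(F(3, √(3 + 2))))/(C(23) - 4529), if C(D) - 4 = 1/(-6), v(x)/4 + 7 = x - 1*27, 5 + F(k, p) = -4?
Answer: -4152/27151 ≈ -0.15292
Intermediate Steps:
F(k, p) = -9 (F(k, p) = -5 - 4 = -9)
W = 864 (W = 48*18 = 864)
v(x) = -136 + 4*x (v(x) = -28 + 4*(x - 1*27) = -28 + 4*(x - 27) = -28 + 4*(-27 + x) = -28 + (-108 + 4*x) = -136 + 4*x)
C(D) = 23/6 (C(D) = 4 + 1/(-6) = 4 - ⅙ = 23/6)
(W + v(F(3, √(3 + 2))))/(C(23) - 4529) = (864 + (-136 + 4*(-9)))/(23/6 - 4529) = (864 + (-136 - 36))/(-27151/6) = (864 - 172)*(-6/27151) = 692*(-6/27151) = -4152/27151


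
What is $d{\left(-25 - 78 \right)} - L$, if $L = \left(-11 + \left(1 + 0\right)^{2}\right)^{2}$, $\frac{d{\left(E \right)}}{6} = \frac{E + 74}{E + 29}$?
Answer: $- \frac{3613}{37} \approx -97.649$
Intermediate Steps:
$d{\left(E \right)} = \frac{6 \left(74 + E\right)}{29 + E}$ ($d{\left(E \right)} = 6 \frac{E + 74}{E + 29} = 6 \frac{74 + E}{29 + E} = \frac{6 \left(74 + E\right)}{29 + E}$)
$L = 100$ ($L = \left(-11 + 1^{2}\right)^{2} = \left(-11 + 1\right)^{2} = \left(-10\right)^{2} = 100$)
$d{\left(-25 - 78 \right)} - L = \frac{6 \left(74 - 103\right)}{29 - 103} - 100 = 6 \frac{1}{-74} \left(-29\right) - 100 = 6 \left(- \frac{1}{74}\right) \left(-29\right) - 100 = \frac{87}{37} - 100 = - \frac{3613}{37}$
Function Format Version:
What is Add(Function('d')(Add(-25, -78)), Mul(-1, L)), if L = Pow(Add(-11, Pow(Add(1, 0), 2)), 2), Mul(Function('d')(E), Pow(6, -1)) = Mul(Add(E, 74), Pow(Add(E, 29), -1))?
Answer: Rational(-3613, 37) ≈ -97.649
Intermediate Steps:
Function('d')(E) = Mul(6, Pow(Add(29, E), -1), Add(74, E)) (Function('d')(E) = Mul(6, Mul(Add(E, 74), Pow(Add(E, 29), -1))) = Mul(6, Mul(Add(74, E), Pow(Add(29, E), -1))) = Mul(6, Mul(Pow(Add(29, E), -1), Add(74, E))) = Mul(6, Pow(Add(29, E), -1), Add(74, E)))
L = 100 (L = Pow(Add(-11, Pow(1, 2)), 2) = Pow(Add(-11, 1), 2) = Pow(-10, 2) = 100)
Add(Function('d')(Add(-25, -78)), Mul(-1, L)) = Add(Mul(6, Pow(Add(29, Add(-25, -78)), -1), Add(74, Add(-25, -78))), Mul(-1, 100)) = Add(Mul(6, Pow(Add(29, -103), -1), Add(74, -103)), -100) = Add(Mul(6, Pow(-74, -1), -29), -100) = Add(Mul(6, Rational(-1, 74), -29), -100) = Add(Rational(87, 37), -100) = Rational(-3613, 37)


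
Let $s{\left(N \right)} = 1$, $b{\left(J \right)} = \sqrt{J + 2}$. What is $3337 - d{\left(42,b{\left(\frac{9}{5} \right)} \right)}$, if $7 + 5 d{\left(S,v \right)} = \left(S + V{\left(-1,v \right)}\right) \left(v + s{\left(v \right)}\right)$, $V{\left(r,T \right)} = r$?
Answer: $\frac{16651}{5} - \frac{41 \sqrt{95}}{25} \approx 3314.2$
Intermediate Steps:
$b{\left(J \right)} = \sqrt{2 + J}$
$d{\left(S,v \right)} = - \frac{7}{5} + \frac{\left(1 + v\right) \left(-1 + S\right)}{5}$ ($d{\left(S,v \right)} = - \frac{7}{5} + \frac{\left(S - 1\right) \left(v + 1\right)}{5} = - \frac{7}{5} + \frac{\left(-1 + S\right) \left(1 + v\right)}{5} = - \frac{7}{5} + \frac{\left(1 + v\right) \left(-1 + S\right)}{5}$)
$3337 - d{\left(42,b{\left(\frac{9}{5} \right)} \right)} = 3337 - \left(- \frac{8}{5} - \frac{\sqrt{2 + \frac{9}{5}}}{5} + \frac{1}{5} \cdot 42 + \frac{1}{5} \cdot 42 \sqrt{2 + \frac{9}{5}}\right) = 3337 - \left(- \frac{8}{5} - \frac{\sqrt{2 + 9 \cdot \frac{1}{5}}}{5} + \frac{42}{5} + \frac{1}{5} \cdot 42 \sqrt{2 + 9 \cdot \frac{1}{5}}\right) = 3337 - \left(- \frac{8}{5} - \frac{\sqrt{2 + \frac{9}{5}}}{5} + \frac{42}{5} + \frac{1}{5} \cdot 42 \sqrt{2 + \frac{9}{5}}\right) = 3337 - \left(- \frac{8}{5} - \frac{\sqrt{\frac{19}{5}}}{5} + \frac{42}{5} + \frac{1}{5} \cdot 42 \sqrt{\frac{19}{5}}\right) = 3337 - \left(- \frac{8}{5} - \frac{\frac{1}{5} \sqrt{95}}{5} + \frac{42}{5} + \frac{1}{5} \cdot 42 \frac{\sqrt{95}}{5}\right) = 3337 - \left(- \frac{8}{5} - \frac{\sqrt{95}}{25} + \frac{42}{5} + \frac{42 \sqrt{95}}{25}\right) = 3337 - \left(\frac{34}{5} + \frac{41 \sqrt{95}}{25}\right) = \frac{16651}{5} - \frac{41 \sqrt{95}}{25}$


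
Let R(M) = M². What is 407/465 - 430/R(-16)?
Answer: -47879/59520 ≈ -0.80442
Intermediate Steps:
407/465 - 430/R(-16) = 407/465 - 430/((-16)²) = 407*(1/465) - 430/256 = 407/465 - 430*1/256 = 407/465 - 215/128 = -47879/59520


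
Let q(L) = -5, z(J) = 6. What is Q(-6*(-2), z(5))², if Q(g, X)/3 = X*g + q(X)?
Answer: 40401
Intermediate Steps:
Q(g, X) = -15 + 3*X*g (Q(g, X) = 3*(X*g - 5) = 3*(-5 + X*g) = -15 + 3*X*g)
Q(-6*(-2), z(5))² = (-15 + 3*6*(-6*(-2)))² = (-15 + 3*6*12)² = (-15 + 216)² = 201² = 40401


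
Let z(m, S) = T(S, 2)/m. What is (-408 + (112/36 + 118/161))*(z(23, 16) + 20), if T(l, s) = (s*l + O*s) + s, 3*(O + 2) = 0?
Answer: -40993540/4761 ≈ -8610.3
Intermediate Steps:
O = -2 (O = -2 + (1/3)*0 = -2 + 0 = -2)
T(l, s) = -s + l*s (T(l, s) = (s*l - 2*s) + s = (l*s - 2*s) + s = (-2*s + l*s) + s = -s + l*s)
z(m, S) = (-2 + 2*S)/m (z(m, S) = (2*(-1 + S))/m = (-2 + 2*S)/m)
(-408 + (112/36 + 118/161))*(z(23, 16) + 20) = (-408 + (112/36 + 118/161))*(2*(-1 + 16)/23 + 20) = (-408 + (112*(1/36) + 118*(1/161)))*(2*(1/23)*15 + 20) = (-408 + (28/9 + 118/161))*(30/23 + 20) = (-408 + 5570/1449)*(490/23) = -585622/1449*490/23 = -40993540/4761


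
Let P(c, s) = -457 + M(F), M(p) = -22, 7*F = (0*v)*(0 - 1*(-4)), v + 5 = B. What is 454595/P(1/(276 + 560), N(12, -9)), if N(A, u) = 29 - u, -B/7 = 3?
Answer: -454595/479 ≈ -949.05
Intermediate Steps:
B = -21 (B = -7*3 = -21)
v = -26 (v = -5 - 21 = -26)
F = 0 (F = ((0*(-26))*(0 - 1*(-4)))/7 = (0*(0 + 4))/7 = (0*4)/7 = (⅐)*0 = 0)
P(c, s) = -479 (P(c, s) = -457 - 22 = -479)
454595/P(1/(276 + 560), N(12, -9)) = 454595/(-479) = 454595*(-1/479) = -454595/479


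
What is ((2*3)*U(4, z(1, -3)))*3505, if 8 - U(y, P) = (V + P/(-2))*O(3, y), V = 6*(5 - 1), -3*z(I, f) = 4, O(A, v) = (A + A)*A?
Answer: -9169080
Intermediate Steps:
O(A, v) = 2*A² (O(A, v) = (2*A)*A = 2*A²)
z(I, f) = -4/3 (z(I, f) = -⅓*4 = -4/3)
V = 24 (V = 6*4 = 24)
U(y, P) = -424 + 9*P (U(y, P) = 8 - (24 + P/(-2))*2*3² = 8 - (24 + P*(-½))*2*9 = 8 - (24 - P/2)*18 = 8 - (432 - 9*P) = 8 + (-432 + 9*P) = -424 + 9*P)
((2*3)*U(4, z(1, -3)))*3505 = ((2*3)*(-424 + 9*(-4/3)))*3505 = (6*(-424 - 12))*3505 = (6*(-436))*3505 = -2616*3505 = -9169080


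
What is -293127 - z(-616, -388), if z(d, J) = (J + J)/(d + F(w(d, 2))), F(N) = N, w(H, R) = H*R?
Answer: -67712434/231 ≈ -2.9313e+5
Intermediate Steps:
z(d, J) = 2*J/(3*d) (z(d, J) = (J + J)/(d + d*2) = (2*J)/(d + 2*d) = (2*J)/((3*d)) = (2*J)*(1/(3*d)) = 2*J/(3*d))
-293127 - z(-616, -388) = -293127 - 2*(-388)/(3*(-616)) = -293127 - 2*(-388)*(-1)/(3*616) = -293127 - 1*97/231 = -293127 - 97/231 = -67712434/231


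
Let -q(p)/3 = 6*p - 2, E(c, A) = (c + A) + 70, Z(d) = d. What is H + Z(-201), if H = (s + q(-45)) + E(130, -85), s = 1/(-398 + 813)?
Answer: 302951/415 ≈ 730.00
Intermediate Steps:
E(c, A) = 70 + A + c (E(c, A) = (A + c) + 70 = 70 + A + c)
s = 1/415 ≈ 0.0024096
q(p) = 6 - 18*p (q(p) = -3*(6*p - 2) = -3*(-2 + 6*p) = 6 - 18*p)
H = 386366/415 (H = (1/415 + (6 - 18*(-45))) + (70 - 85 + 130) = (1/415 + (6 + 810)) + 115 = (1/415 + 816) + 115 = 338641/415 + 115 = 386366/415 ≈ 931.00)
H + Z(-201) = 386366/415 - 201 = 302951/415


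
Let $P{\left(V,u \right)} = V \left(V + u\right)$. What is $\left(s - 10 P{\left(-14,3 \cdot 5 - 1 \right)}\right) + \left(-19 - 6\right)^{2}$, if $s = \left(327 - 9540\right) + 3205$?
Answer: $-5383$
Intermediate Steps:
$s = -6008$ ($s = -9213 + 3205 = -6008$)
$\left(s - 10 P{\left(-14,3 \cdot 5 - 1 \right)}\right) + \left(-19 - 6\right)^{2} = \left(-6008 - 10 \left(- 14 \left(-14 + \left(3 \cdot 5 - 1\right)\right)\right)\right) + \left(-19 - 6\right)^{2} = \left(-6008 - 10 \left(- 14 \left(-14 + \left(15 - 1\right)\right)\right)\right) + \left(-25\right)^{2} = \left(-6008 - 10 \left(- 14 \left(-14 + 14\right)\right)\right) + 625 = \left(-6008 - 10 \left(\left(-14\right) 0\right)\right) + 625 = \left(-6008 - 0\right) + 625 = \left(-6008 + 0\right) + 625 = -6008 + 625 = -5383$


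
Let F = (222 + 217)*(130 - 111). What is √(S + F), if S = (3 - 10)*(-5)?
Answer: 2*√2094 ≈ 91.521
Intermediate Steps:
F = 8341 (F = 439*19 = 8341)
S = 35 (S = -7*(-5) = 35)
√(S + F) = √(35 + 8341) = √8376 = 2*√2094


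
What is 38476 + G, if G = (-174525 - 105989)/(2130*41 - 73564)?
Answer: 264690051/6883 ≈ 38456.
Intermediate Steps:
G = -140257/6883 (G = -280514/(87330 - 73564) = -280514/13766 = -280514*1/13766 = -140257/6883 ≈ -20.377)
38476 + G = 38476 - 140257/6883 = 264690051/6883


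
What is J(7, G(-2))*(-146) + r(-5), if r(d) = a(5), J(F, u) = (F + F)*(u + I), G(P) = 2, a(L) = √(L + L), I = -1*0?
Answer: -4088 + √10 ≈ -4084.8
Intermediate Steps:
I = 0
a(L) = √2*√L (a(L) = √(2*L) = √2*√L)
J(F, u) = 2*F*u (J(F, u) = (F + F)*(u + 0) = (2*F)*u = 2*F*u)
r(d) = √10 (r(d) = √2*√5 = √10)
J(7, G(-2))*(-146) + r(-5) = (2*7*2)*(-146) + √10 = 28*(-146) + √10 = -4088 + √10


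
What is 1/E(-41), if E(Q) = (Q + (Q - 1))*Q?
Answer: 1/3403 ≈ 0.00029386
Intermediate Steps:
E(Q) = Q*(-1 + 2*Q) (E(Q) = (Q + (-1 + Q))*Q = (-1 + 2*Q)*Q = Q*(-1 + 2*Q))
1/E(-41) = 1/(-41*(-1 + 2*(-41))) = 1/(-41*(-1 - 82)) = 1/(-41*(-83)) = 1/3403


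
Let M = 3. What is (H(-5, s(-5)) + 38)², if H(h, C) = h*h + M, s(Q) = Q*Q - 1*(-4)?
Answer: 4356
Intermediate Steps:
s(Q) = 4 + Q² (s(Q) = Q² + 4 = 4 + Q²)
H(h, C) = 3 + h² (H(h, C) = h*h + 3 = h² + 3 = 3 + h²)
(H(-5, s(-5)) + 38)² = ((3 + (-5)²) + 38)² = ((3 + 25) + 38)² = (28 + 38)² = 66² = 4356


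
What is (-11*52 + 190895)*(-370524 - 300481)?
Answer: -127707684615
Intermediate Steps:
(-11*52 + 190895)*(-370524 - 300481) = (-572 + 190895)*(-671005) = 190323*(-671005) = -127707684615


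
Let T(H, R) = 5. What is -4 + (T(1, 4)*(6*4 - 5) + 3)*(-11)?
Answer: -1082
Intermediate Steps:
-4 + (T(1, 4)*(6*4 - 5) + 3)*(-11) = -4 + (5*(6*4 - 5) + 3)*(-11) = -4 + (5*(24 - 5) + 3)*(-11) = -4 + (5*19 + 3)*(-11) = -4 + (95 + 3)*(-11) = -4 + 98*(-11) = -4 - 1078 = -1082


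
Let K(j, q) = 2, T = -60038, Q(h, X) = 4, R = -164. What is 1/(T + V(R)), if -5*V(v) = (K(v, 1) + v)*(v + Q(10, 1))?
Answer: -1/65222 ≈ -1.5332e-5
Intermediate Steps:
V(v) = -(2 + v)*(4 + v)/5 (V(v) = -(2 + v)*(v + 4)/5 = -(2 + v)*(4 + v)/5)
1/(T + V(R)) = 1/(-60038 + (-8/5 - 6/5*(-164) - ⅕*(-164)²)) = 1/(-60038 + (-8/5 + 984/5 - ⅕*26896)) = 1/(-60038 + (-8/5 + 984/5 - 26896/5)) = 1/(-60038 - 5184) = 1/(-65222) = -1/65222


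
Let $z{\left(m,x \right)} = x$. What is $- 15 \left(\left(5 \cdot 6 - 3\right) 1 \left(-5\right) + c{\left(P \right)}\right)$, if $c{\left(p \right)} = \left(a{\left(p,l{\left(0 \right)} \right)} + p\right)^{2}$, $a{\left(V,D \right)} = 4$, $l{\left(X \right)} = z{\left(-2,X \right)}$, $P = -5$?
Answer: $2010$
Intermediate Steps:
$l{\left(X \right)} = X$
$c{\left(p \right)} = \left(4 + p\right)^{2}$
$- 15 \left(\left(5 \cdot 6 - 3\right) 1 \left(-5\right) + c{\left(P \right)}\right) = - 15 \left(\left(5 \cdot 6 - 3\right) 1 \left(-5\right) + \left(4 - 5\right)^{2}\right) = - 15 \left(\left(30 - 3\right) 1 \left(-5\right) + \left(-1\right)^{2}\right) = - 15 \left(27 \cdot 1 \left(-5\right) + 1\right) = - 15 \left(27 \left(-5\right) + 1\right) = - 15 \left(-135 + 1\right) = \left(-15\right) \left(-134\right) = 2010$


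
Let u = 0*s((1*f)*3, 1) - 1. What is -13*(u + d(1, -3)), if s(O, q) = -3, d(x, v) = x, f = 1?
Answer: 0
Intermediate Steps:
u = -1 (u = 0*(-3) - 1 = 0 - 1 = -1)
-13*(u + d(1, -3)) = -13*(-1 + 1) = -13*0 = 0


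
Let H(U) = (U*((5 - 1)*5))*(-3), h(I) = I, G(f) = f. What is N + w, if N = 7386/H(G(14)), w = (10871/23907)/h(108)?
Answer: -397108237/45184230 ≈ -8.7887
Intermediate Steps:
H(U) = -60*U (H(U) = (U*(4*5))*(-3) = (U*20)*(-3) = (20*U)*(-3) = -60*U)
w = 10871/2581956 (w = (10871/23907)/108 = (10871*(1/23907))*(1/108) = (10871/23907)*(1/108) = 10871/2581956 ≈ 0.0042104)
N = -1231/140 (N = 7386/((-60*14)) = 7386/(-840) = 7386*(-1/840) = -1231/140 ≈ -8.7929)
N + w = -1231/140 + 10871/2581956 = -397108237/45184230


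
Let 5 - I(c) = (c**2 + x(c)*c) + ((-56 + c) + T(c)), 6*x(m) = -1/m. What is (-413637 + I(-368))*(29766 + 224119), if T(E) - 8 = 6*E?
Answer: -832385076035/6 ≈ -1.3873e+11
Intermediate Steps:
x(m) = -1/(6*m) (x(m) = (-1/m)/6 = -1/(6*m))
T(E) = 8 + 6*E
I(c) = 319/6 - c**2 - 7*c (I(c) = 5 - ((c**2 + (-1/(6*c))*c) + ((-56 + c) + (8 + 6*c))) = 5 - ((c**2 - 1/6) + (-48 + 7*c)) = 5 - ((-1/6 + c**2) + (-48 + 7*c)) = 5 - (-289/6 + c**2 + 7*c) = 5 + (289/6 - c**2 - 7*c) = 319/6 - c**2 - 7*c)
(-413637 + I(-368))*(29766 + 224119) = (-413637 + (319/6 - 1*(-368)**2 - 7*(-368)))*(29766 + 224119) = (-413637 + (319/6 - 1*135424 + 2576))*253885 = (-413637 + (319/6 - 135424 + 2576))*253885 = (-413637 - 796769/6)*253885 = -3278591/6*253885 = -832385076035/6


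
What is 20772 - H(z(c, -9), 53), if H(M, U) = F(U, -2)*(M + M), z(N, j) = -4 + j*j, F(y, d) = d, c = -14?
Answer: 21080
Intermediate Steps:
z(N, j) = -4 + j²
H(M, U) = -4*M (H(M, U) = -2*(M + M) = -4*M)
20772 - H(z(c, -9), 53) = 20772 - (-4)*(-4 + (-9)²) = 20772 - (-4)*(-4 + 81) = 20772 - (-4)*77 = 20772 - 1*(-308) = 20772 + 308 = 21080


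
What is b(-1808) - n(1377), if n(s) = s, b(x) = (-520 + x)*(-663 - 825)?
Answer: 3462687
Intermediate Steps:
b(x) = 773760 - 1488*x (b(x) = (-520 + x)*(-1488) = 773760 - 1488*x)
b(-1808) - n(1377) = (773760 - 1488*(-1808)) - 1*1377 = (773760 + 2690304) - 1377 = 3464064 - 1377 = 3462687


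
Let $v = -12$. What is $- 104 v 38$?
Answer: $47424$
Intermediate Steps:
$- 104 v 38 = \left(-104\right) \left(-12\right) 38 = 1248 \cdot 38 = 47424$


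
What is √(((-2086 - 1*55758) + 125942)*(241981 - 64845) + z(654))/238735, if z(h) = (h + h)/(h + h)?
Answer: √12062607329/238735 ≈ 0.46005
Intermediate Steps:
z(h) = 1 (z(h) = (2*h)/((2*h)) = (2*h)*(1/(2*h)) = 1)
√(((-2086 - 1*55758) + 125942)*(241981 - 64845) + z(654))/238735 = √(((-2086 - 1*55758) + 125942)*(241981 - 64845) + 1)/238735 = √(((-2086 - 55758) + 125942)*177136 + 1)*(1/238735) = √((-57844 + 125942)*177136 + 1)*(1/238735) = √(68098*177136 + 1)*(1/238735) = √(12062607328 + 1)*(1/238735) = √12062607329*(1/238735) = √12062607329/238735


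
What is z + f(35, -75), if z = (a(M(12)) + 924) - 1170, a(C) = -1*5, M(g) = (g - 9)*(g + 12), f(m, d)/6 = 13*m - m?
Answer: 2269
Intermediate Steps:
f(m, d) = 72*m (f(m, d) = 6*(13*m - m) = 6*(12*m) = 72*m)
M(g) = (-9 + g)*(12 + g)
a(C) = -5
z = -251 (z = (-5 + 924) - 1170 = 919 - 1170 = -251)
z + f(35, -75) = -251 + 72*35 = -251 + 2520 = 2269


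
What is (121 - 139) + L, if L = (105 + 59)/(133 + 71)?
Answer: -877/51 ≈ -17.196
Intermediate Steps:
L = 41/51 (L = 164/204 = 164*(1/204) = 41/51 ≈ 0.80392)
(121 - 139) + L = (121 - 139) + 41/51 = -18 + 41/51 = -877/51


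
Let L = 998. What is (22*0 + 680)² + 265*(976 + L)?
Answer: 985510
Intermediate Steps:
(22*0 + 680)² + 265*(976 + L) = (22*0 + 680)² + 265*(976 + 998) = (0 + 680)² + 265*1974 = 680² + 523110 = 462400 + 523110 = 985510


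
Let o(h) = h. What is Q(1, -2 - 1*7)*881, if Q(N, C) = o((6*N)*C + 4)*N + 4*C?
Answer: -75766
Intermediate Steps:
Q(N, C) = 4*C + N*(4 + 6*C*N) (Q(N, C) = ((6*N)*C + 4)*N + 4*C = (6*C*N + 4)*N + 4*C = (4 + 6*C*N)*N + 4*C = N*(4 + 6*C*N) + 4*C = 4*C + N*(4 + 6*C*N))
Q(1, -2 - 1*7)*881 = (4*(-2 - 1*7) + 2*1*(2 + 3*(-2 - 1*7)*1))*881 = (4*(-2 - 7) + 2*1*(2 + 3*(-2 - 7)*1))*881 = (4*(-9) + 2*1*(2 + 3*(-9)*1))*881 = (-36 + 2*1*(2 - 27))*881 = (-36 + 2*1*(-25))*881 = (-36 - 50)*881 = -86*881 = -75766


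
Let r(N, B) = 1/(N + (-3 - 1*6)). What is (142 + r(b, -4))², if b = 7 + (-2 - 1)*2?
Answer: 1288225/64 ≈ 20129.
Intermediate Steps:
b = 1 (b = 7 - 3*2 = 7 - 6 = 1)
r(N, B) = 1/(-9 + N) (r(N, B) = 1/(N + (-3 - 6)) = 1/(N - 9) = 1/(-9 + N))
(142 + r(b, -4))² = (142 + 1/(-9 + 1))² = (142 + 1/(-8))² = (142 - ⅛)² = (1135/8)² = 1288225/64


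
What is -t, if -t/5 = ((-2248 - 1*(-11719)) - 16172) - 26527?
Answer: -166140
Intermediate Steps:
t = 166140 (t = -5*(((-2248 - 1*(-11719)) - 16172) - 26527) = -5*(((-2248 + 11719) - 16172) - 26527) = -5*((9471 - 16172) - 26527) = -5*(-6701 - 26527) = -5*(-33228) = 166140)
-t = -1*166140 = -166140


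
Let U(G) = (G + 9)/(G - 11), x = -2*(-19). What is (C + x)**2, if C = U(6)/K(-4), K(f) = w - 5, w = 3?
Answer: 6241/4 ≈ 1560.3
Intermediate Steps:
x = 38
K(f) = -2 (K(f) = 3 - 5 = -2)
U(G) = (9 + G)/(-11 + G)
C = 3/2 (C = ((9 + 6)/(-11 + 6))/(-2) = (15/(-5))*(-1/2) = -1/5*15*(-1/2) = -3*(-1/2) = 3/2 ≈ 1.5000)
(C + x)**2 = (3/2 + 38)**2 = (79/2)**2 = 6241/4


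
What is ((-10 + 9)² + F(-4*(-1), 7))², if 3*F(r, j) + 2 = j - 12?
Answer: 16/9 ≈ 1.7778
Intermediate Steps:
F(r, j) = -14/3 + j/3 (F(r, j) = -⅔ + (j - 12)/3 = -⅔ + (-12 + j)/3 = -⅔ + (-4 + j/3) = -14/3 + j/3)
((-10 + 9)² + F(-4*(-1), 7))² = ((-10 + 9)² + (-14/3 + (⅓)*7))² = ((-1)² + (-14/3 + 7/3))² = (1 - 7/3)² = (-4/3)² = 16/9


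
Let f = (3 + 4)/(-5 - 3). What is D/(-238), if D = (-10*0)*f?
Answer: 0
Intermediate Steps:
f = -7/8 (f = 7/(-8) = 7*(-⅛) = -7/8 ≈ -0.87500)
D = 0 (D = -10*0*(-7/8) = 0*(-7/8) = 0)
D/(-238) = 0/(-238) = 0*(-1/238) = 0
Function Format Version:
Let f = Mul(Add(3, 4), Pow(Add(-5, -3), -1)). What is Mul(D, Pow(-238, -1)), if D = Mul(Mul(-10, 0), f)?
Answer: 0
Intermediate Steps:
f = Rational(-7, 8) (f = Mul(7, Pow(-8, -1)) = Mul(7, Rational(-1, 8)) = Rational(-7, 8) ≈ -0.87500)
D = 0 (D = Mul(Mul(-10, 0), Rational(-7, 8)) = Mul(0, Rational(-7, 8)) = 0)
Mul(D, Pow(-238, -1)) = Mul(0, Pow(-238, -1)) = Mul(0, Rational(-1, 238)) = 0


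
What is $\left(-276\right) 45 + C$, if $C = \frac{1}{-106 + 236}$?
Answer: $- \frac{1614599}{130} \approx -12420.0$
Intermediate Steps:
$C = \frac{1}{130} \approx 0.0076923$
$\left(-276\right) 45 + C = \left(-276\right) 45 + \frac{1}{130} = -12420 + \frac{1}{130} = - \frac{1614599}{130}$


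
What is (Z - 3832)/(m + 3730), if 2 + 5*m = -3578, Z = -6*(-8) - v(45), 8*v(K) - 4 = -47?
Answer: -30229/24112 ≈ -1.2537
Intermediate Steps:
v(K) = -43/8 (v(K) = 1/2 + (1/8)*(-47) = 1/2 - 47/8 = -43/8)
Z = 427/8 (Z = -6*(-8) - 1*(-43/8) = 48 + 43/8 = 427/8 ≈ 53.375)
m = -716 (m = -2/5 + (1/5)*(-3578) = -2/5 - 3578/5 = -716)
(Z - 3832)/(m + 3730) = (427/8 - 3832)/(-716 + 3730) = -30229/8/3014 = -30229/8*1/3014 = -30229/24112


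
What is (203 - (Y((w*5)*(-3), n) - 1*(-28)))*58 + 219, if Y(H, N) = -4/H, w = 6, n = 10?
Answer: 466489/45 ≈ 10366.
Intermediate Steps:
Y(H, N) = -4/H
(203 - (Y((w*5)*(-3), n) - 1*(-28)))*58 + 219 = (203 - (-4/((6*5)*(-3)) - 1*(-28)))*58 + 219 = (203 - (-4/(30*(-3)) + 28))*58 + 219 = (203 - (-4/(-90) + 28))*58 + 219 = (203 - (-4*(-1/90) + 28))*58 + 219 = (203 - (2/45 + 28))*58 + 219 = (203 - 1*1262/45)*58 + 219 = (203 - 1262/45)*58 + 219 = (7873/45)*58 + 219 = 456634/45 + 219 = 466489/45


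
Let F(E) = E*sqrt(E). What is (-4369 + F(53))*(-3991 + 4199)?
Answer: -908752 + 11024*sqrt(53) ≈ -8.2850e+5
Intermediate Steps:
F(E) = E**(3/2)
(-4369 + F(53))*(-3991 + 4199) = (-4369 + 53**(3/2))*(-3991 + 4199) = (-4369 + 53*sqrt(53))*208 = -908752 + 11024*sqrt(53)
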